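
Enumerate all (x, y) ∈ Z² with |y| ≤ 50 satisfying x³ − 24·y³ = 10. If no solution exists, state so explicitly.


The equation is x³ - 24y³ = 10. For fixed y, x³ = 24·y³ + 10, so a solution requires the RHS to be a perfect cube.
Strategy: iterate y from -50 to 50, compute RHS = 24·y³ + 10, and check whether it is a (positive or negative) perfect cube.
Check small values of y:
  y = 0: RHS = 10 is not a perfect cube.
  y = 1: RHS = 34 is not a perfect cube.
  y = -1: RHS = -14 is not a perfect cube.
  y = 2: RHS = 202 is not a perfect cube.
  y = -2: RHS = -182 is not a perfect cube.
  y = 3: RHS = 658 is not a perfect cube.
  y = -3: RHS = -638 is not a perfect cube.
Continuing the search up to |y| = 50 finds no solutions either.
No (x, y) in the scanned range satisfies the equation.

No integer solutions with |y| ≤ 50.


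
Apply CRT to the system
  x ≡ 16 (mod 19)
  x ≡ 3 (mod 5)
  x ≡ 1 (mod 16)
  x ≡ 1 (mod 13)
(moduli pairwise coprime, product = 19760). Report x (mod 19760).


Product of moduli M = 19 · 5 · 16 · 13 = 19760.
Merge one congruence at a time:
  Start: x ≡ 16 (mod 19).
  Combine with x ≡ 3 (mod 5); new modulus lcm = 95.
    Write x = 16 + 19·t and substitute into x ≡ 3 (mod 5): 19·t ≡ 3 − 16 = -13 (mod 5).
    Reduce coefficients mod 5: 4·t ≡ 2 (mod 5).
    The inverse of 4 mod 5 is 4 (since 4·4 = 16 = 3·5 + 1), so t ≡ 4·2 = 8 ≡ 3 (mod 5).
    Then x = 16 + 19·3 = 73, valid modulo lcm(19, 5) = 95: x ≡ 73 (mod 95).
  Combine with x ≡ 1 (mod 16); new modulus lcm = 1520.
    Write x = 73 + 95·t and substitute into x ≡ 1 (mod 16): 95·t ≡ 1 − 73 = -72 (mod 16).
    Reduce coefficients mod 16: 15·t ≡ 8 (mod 16).
    The inverse of 15 mod 16 is 15 (since 15·15 = 225 = 14·16 + 1), so t ≡ 15·8 = 120 ≡ 8 (mod 16).
    Then x = 73 + 95·8 = 833, valid modulo lcm(95, 16) = 1520: x ≡ 833 (mod 1520).
  Combine with x ≡ 1 (mod 13); new modulus lcm = 19760.
    Write x = 833 + 1520·t and substitute into x ≡ 1 (mod 13): 1520·t ≡ 1 − 833 = -832 (mod 13).
    Reduce coefficients mod 13: 12·t ≡ 0 (mod 13).
    The inverse of 12 mod 13 is 12 (since 12·12 = 144 = 11·13 + 1), so t ≡ 12·0 = 0 ≡ 0 (mod 13).
    Then x = 833 + 1520·0 = 833, valid modulo lcm(1520, 13) = 19760: x ≡ 833 (mod 19760).
Verify against each original: 833 mod 19 = 16, 833 mod 5 = 3, 833 mod 16 = 1, 833 mod 13 = 1.

x ≡ 833 (mod 19760).


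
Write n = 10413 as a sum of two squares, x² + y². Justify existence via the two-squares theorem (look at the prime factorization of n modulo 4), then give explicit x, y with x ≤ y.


Step 1: Factor n = 10413 = 3^2 · 13 · 89.
Step 2: Check the mod-4 condition on each prime factor: 3 ≡ 3 (mod 4), exponent 2 (must be even); 13 ≡ 1 (mod 4), exponent 1; 89 ≡ 1 (mod 4), exponent 1.
All primes ≡ 3 (mod 4) appear to even exponent (or don't appear), so by the two-squares theorem n IS expressible as a sum of two squares.
Step 3: Build a representation. Group n = k² · m with k = 3 and m = 13 · 89 = 1157 (a product of primes ≡ 1 (mod 4)); a representation of m scales to one of n via (k·x)² + (k·y)² = k²(x² + y²). Each prime p ≡ 1 (mod 4) is itself a sum of two squares; find a² by testing p − a² for a perfect square:
  13: 13 − 1² = 12, 13 − 2² = 9 = 3² ⇒ 13 = 2² + 3².
  89: 89 − 1² = 88, 89 − 2² = 85, 89 − 3² = 80, 89 − 4² = 73, 89 − 5² = 64 = 8² ⇒ 89 = 5² + 8².
  Combine using the Brahmagupta–Fibonacci identity (a² + b²)(c² + d²) = (ac − bd)² + (ad + bc)² = (ac + bd)² + (ad − bc)²:
  13 · 89 = 1157: from (2² + 3²)(5² + 8²), take (2·5 − 3·8, 2·8 + 3·5) = (10 − 24, 16 + 15) = (-14, 31); dropping signs (only squares matter) gives (14, 31); check 14² + 31² = 196 + 961 = 1157 ✓.
  Scale by k = 3: (3·14, 3·31) = (42, 93).
Step 4: Order so x ≤ y and verify: 42² + 93² = 1764 + 8649 = 10413 = n. ✓

n = 10413 = 42² + 93² (one valid representation with x ≤ y).


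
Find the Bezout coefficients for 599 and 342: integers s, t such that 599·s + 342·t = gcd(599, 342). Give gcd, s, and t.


Euclidean algorithm on (599, 342) — divide until remainder is 0:
  599 = 1 · 342 + 257
  342 = 1 · 257 + 85
  257 = 3 · 85 + 2
  85 = 42 · 2 + 1
  2 = 2 · 1 + 0
gcd(599, 342) = 1.
Track Bezout coefficients alongside the remainders: start with r₀ = 599 = a·1 + b·0 (s = 1, t = 0) and r₁ = 342 = a·0 + b·1 (s = 0, t = 1); each new remainder r_{k+1} = r_{k-1} − q_k·r_k inherits s_{k+1} = s_{k-1} − q_k·s_k, t_{k+1} = t_{k-1} − q_k·t_k, so r_k = a·s_k + b·t_k at every step:
  q = 1: r = 257, s = 1 − 1·0 = 1, t = 0 − 1·1 = -1  (check: 599·1 + 342·(-1) = 257)
  q = 1: r = 85, s = 0 − 1·1 = -1, t = 1 − 1·(-1) = 2  (check: 599·(-1) + 342·2 = 85)
  q = 3: r = 2, s = 1 − 3·(-1) = 4, t = -1 − 3·2 = -7  (check: 599·4 + 342·(-7) = 2)
  q = 42: r = 1, s = -1 − 42·4 = -169, t = 2 − 42·(-7) = 296  (check: 599·(-169) + 342·296 = 1)
The row with r = 1 (the gcd) gives the Bezout coefficients s = -169, t = 296.
Result: 599 · (-169) + 342 · (296) = 1.

gcd(599, 342) = 1; s = -169, t = 296 (check: 599·(-169) + 342·296 = 1).


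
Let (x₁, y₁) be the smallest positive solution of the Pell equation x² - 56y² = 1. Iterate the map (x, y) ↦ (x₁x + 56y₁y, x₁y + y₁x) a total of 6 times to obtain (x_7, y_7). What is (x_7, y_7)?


Step 1: Find the fundamental solution (x₁, y₁) of x² - 56y² = 1.
  Expand √56 as a continued fraction. a₀ = ⌊√56⌋ = 7; iterate m_{k+1} = d_k·a_k − m_k, d_{k+1} = (56 − m_{k+1}²)/d_k, a_{k+1} = ⌊(a₀ + m_{k+1})/d_{k+1}⌋ (starting m₀ = 0, d₀ = 1), with convergents p_k = a_k·p_{k-1} + p_{k-2}, q_k = a_k·q_{k-1} + q_{k-2} (p₋₁ = 1, q₋₁ = 0):
  k = 0: a₀ = 7; p₀/q₀ = 7/1; p₀² − 56·q₀² = 49 − 56 = -7.
  k = 1: m = 7, d = 7, a = ⌊(7 + 7)/7⌋ = 2; p/q = (2·7 + 1)/(2·1 + 0) = 15/2; p² − 56·q² = 225 − 224 = 1.
  The first convergent with p² − 56·q² = 1 gives the fundamental solution (x₁, y₁) = (15, 2).
Step 2: Apply the recurrence (x_{n+1}, y_{n+1}) = (x₁x_n + 56y₁y_n, x₁y_n + y₁x_n) repeatedly.
  From (x_1, y_1) = (15, 2): x_2 = 15·15 + 56·2·2 = 449; y_2 = 15·2 + 2·15 = 60.
  From (x_2, y_2) = (449, 60): x_3 = 15·449 + 56·2·60 = 13455; y_3 = 15·60 + 2·449 = 1798.
  From (x_3, y_3) = (13455, 1798): x_4 = 15·13455 + 56·2·1798 = 403201; y_4 = 15·1798 + 2·13455 = 53880.
  From (x_4, y_4) = (403201, 53880): x_5 = 15·403201 + 56·2·53880 = 12082575; y_5 = 15·53880 + 2·403201 = 1614602.
  From (x_5, y_5) = (12082575, 1614602): x_6 = 15·12082575 + 56·2·1614602 = 362074049; y_6 = 15·1614602 + 2·12082575 = 48384180.
  From (x_6, y_6) = (362074049, 48384180): x_7 = 15·362074049 + 56·2·48384180 = 10850138895; y_7 = 15·48384180 + 2·362074049 = 1449910798.
Step 3: Verify x_7² - 56·y_7² = 117725514040791821025 - 117725514040791821024 = 1 (should be 1). ✓

(x_1, y_1) = (15, 2); (x_7, y_7) = (10850138895, 1449910798).


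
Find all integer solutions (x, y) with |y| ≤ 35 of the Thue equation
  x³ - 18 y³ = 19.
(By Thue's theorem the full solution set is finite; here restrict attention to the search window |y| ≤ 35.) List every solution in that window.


The equation is x³ - 18y³ = 19. For fixed y, x³ = 18·y³ + 19, so a solution requires the RHS to be a perfect cube.
Strategy: iterate y from -35 to 35, compute RHS = 18·y³ + 19, and check whether it is a (positive or negative) perfect cube.
Check small values of y:
  y = 0: RHS = 19 is not a perfect cube.
  y = 1: RHS = 37 is not a perfect cube.
  y = -1: RHS = 1 = (1)³ ⇒ x = 1 works.
  y = 2: RHS = 163 is not a perfect cube.
  y = -2: RHS = -125 = (-5)³ ⇒ x = -5 works.
  y = 3: RHS = 505 is not a perfect cube.
  y = -3: RHS = -467 is not a perfect cube.
Continuing the search up to |y| = 35 finds no further solutions beyond those listed.
Collected solutions: (1, -1), (-5, -2).

Solutions (with |y| ≤ 35): (1, -1), (-5, -2).


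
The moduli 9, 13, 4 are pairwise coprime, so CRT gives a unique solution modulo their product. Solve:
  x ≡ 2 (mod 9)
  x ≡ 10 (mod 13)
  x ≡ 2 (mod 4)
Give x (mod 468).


Moduli 9, 13, 4 are pairwise coprime; by CRT there is a unique solution modulo M = 9 · 13 · 4 = 468.
Solve pairwise, accumulating the modulus:
  Start with x ≡ 2 (mod 9).
  Combine with x ≡ 10 (mod 13): since gcd(9, 13) = 1, we get a unique residue mod 117.
    Write x = 2 + 9·t and substitute into x ≡ 10 (mod 13): 9·t ≡ 10 − 2 = 8 (mod 13).
    The inverse of 9 mod 13 is 3 (since 9·3 = 27 = 2·13 + 1), so t ≡ 3·8 = 24 ≡ 11 (mod 13).
    Then x = 2 + 9·11 = 101, valid modulo lcm(9, 13) = 117: x ≡ 101 (mod 117).
  Combine with x ≡ 2 (mod 4): since gcd(117, 4) = 1, we get a unique residue mod 468.
    Write x = 101 + 117·t and substitute into x ≡ 2 (mod 4): 117·t ≡ 2 − 101 = -99 (mod 4).
    Reduce coefficients mod 4: 1·t ≡ 1 (mod 4).
    So t ≡ 1 (mod 4).
    Then x = 101 + 117·1 = 218, valid modulo lcm(117, 4) = 468: x ≡ 218 (mod 468).
Verify: 218 mod 9 = 2 ✓, 218 mod 13 = 10 ✓, 218 mod 4 = 2 ✓.

x ≡ 218 (mod 468).


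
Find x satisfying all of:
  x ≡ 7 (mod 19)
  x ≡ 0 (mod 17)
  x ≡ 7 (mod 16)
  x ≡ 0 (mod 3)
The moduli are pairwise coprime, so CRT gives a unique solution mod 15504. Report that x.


Product of moduli M = 19 · 17 · 16 · 3 = 15504.
Merge one congruence at a time:
  Start: x ≡ 7 (mod 19).
  Combine with x ≡ 0 (mod 17); new modulus lcm = 323.
    Write x = 7 + 19·t and substitute into x ≡ 0 (mod 17): 19·t ≡ 0 − 7 = -7 (mod 17).
    Reduce coefficients mod 17: 2·t ≡ 10 (mod 17).
    The inverse of 2 mod 17 is 9 (since 2·9 = 18 = 1·17 + 1), so t ≡ 9·10 = 90 ≡ 5 (mod 17).
    Then x = 7 + 19·5 = 102, valid modulo lcm(19, 17) = 323: x ≡ 102 (mod 323).
  Combine with x ≡ 7 (mod 16); new modulus lcm = 5168.
    Write x = 102 + 323·t and substitute into x ≡ 7 (mod 16): 323·t ≡ 7 − 102 = -95 (mod 16).
    Reduce coefficients mod 16: 3·t ≡ 1 (mod 16).
    The inverse of 3 mod 16 is 11 (since 3·11 = 33 = 2·16 + 1), so t ≡ 11·1 = 11 ≡ 11 (mod 16).
    Then x = 102 + 323·11 = 3655, valid modulo lcm(323, 16) = 5168: x ≡ 3655 (mod 5168).
  Combine with x ≡ 0 (mod 3); new modulus lcm = 15504.
    Write x = 3655 + 5168·t and substitute into x ≡ 0 (mod 3): 5168·t ≡ 0 − 3655 = -3655 (mod 3).
    Reduce coefficients mod 3: 2·t ≡ 2 (mod 3).
    The inverse of 2 mod 3 is 2 (since 2·2 = 4 = 1·3 + 1), so t ≡ 2·2 = 4 ≡ 1 (mod 3).
    Then x = 3655 + 5168·1 = 8823, valid modulo lcm(5168, 3) = 15504: x ≡ 8823 (mod 15504).
Verify against each original: 8823 mod 19 = 7, 8823 mod 17 = 0, 8823 mod 16 = 7, 8823 mod 3 = 0.

x ≡ 8823 (mod 15504).


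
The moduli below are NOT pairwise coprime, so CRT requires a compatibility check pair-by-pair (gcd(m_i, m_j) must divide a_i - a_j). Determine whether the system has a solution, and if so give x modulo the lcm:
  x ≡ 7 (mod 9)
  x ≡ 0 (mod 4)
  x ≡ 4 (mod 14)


Moduli 9, 4, 14 are not pairwise coprime, so CRT works modulo lcm(m_i) when all pairwise compatibility conditions hold.
Pairwise compatibility: gcd(m_i, m_j) must divide a_i - a_j for every pair.
Merge one congruence at a time:
  Start: x ≡ 7 (mod 9).
  Combine with x ≡ 0 (mod 4): gcd(9, 4) = 1; 0 - 7 = -7, which IS divisible by 1, so compatible.
    Write x = 7 + 9·t and substitute into x ≡ 0 (mod 4): 9·t ≡ 0 − 7 = -7 (mod 4).
    Reduce coefficients mod 4: 1·t ≡ 1 (mod 4).
    So t ≡ 1 (mod 4).
    Then x = 7 + 9·1 = 16, valid modulo lcm(9, 4) = 36: x ≡ 16 (mod 36).
  Combine with x ≡ 4 (mod 14): gcd(36, 14) = 2; 4 - 16 = -12, which IS divisible by 2, so compatible.
    Write x = 16 + 36·t and substitute into x ≡ 4 (mod 14): 36·t ≡ 4 − 16 = -12 (mod 14).
    Divide the congruence (and modulus) by g = 2: 18·t ≡ -6 (mod 7).
    Reduce coefficients mod 7: 4·t ≡ 1 (mod 7).
    The inverse of 4 mod 7 is 2 (since 4·2 = 8 = 1·7 + 1), so t ≡ 2·1 = 2 ≡ 2 (mod 7).
    Then x = 16 + 36·2 = 88, valid modulo lcm(36, 14) = 252: x ≡ 88 (mod 252).
Verify: 88 mod 9 = 7, 88 mod 4 = 0, 88 mod 14 = 4.

x ≡ 88 (mod 252).


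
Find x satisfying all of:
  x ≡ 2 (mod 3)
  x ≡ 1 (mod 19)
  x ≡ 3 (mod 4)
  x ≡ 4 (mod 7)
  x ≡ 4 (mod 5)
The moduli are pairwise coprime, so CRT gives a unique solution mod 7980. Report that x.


Product of moduli M = 3 · 19 · 4 · 7 · 5 = 7980.
Merge one congruence at a time:
  Start: x ≡ 2 (mod 3).
  Combine with x ≡ 1 (mod 19); new modulus lcm = 57.
    Write x = 2 + 3·t and substitute into x ≡ 1 (mod 19): 3·t ≡ 1 − 2 = -1 (mod 19).
    Reduce coefficients mod 19: 3·t ≡ 18 (mod 19).
    The inverse of 3 mod 19 is 13 (since 3·13 = 39 = 2·19 + 1), so t ≡ 13·18 = 234 ≡ 6 (mod 19).
    Then x = 2 + 3·6 = 20, valid modulo lcm(3, 19) = 57: x ≡ 20 (mod 57).
  Combine with x ≡ 3 (mod 4); new modulus lcm = 228.
    Write x = 20 + 57·t and substitute into x ≡ 3 (mod 4): 57·t ≡ 3 − 20 = -17 (mod 4).
    Reduce coefficients mod 4: 1·t ≡ 3 (mod 4).
    So t ≡ 3 (mod 4).
    Then x = 20 + 57·3 = 191, valid modulo lcm(57, 4) = 228: x ≡ 191 (mod 228).
  Combine with x ≡ 4 (mod 7); new modulus lcm = 1596.
    Write x = 191 + 228·t and substitute into x ≡ 4 (mod 7): 228·t ≡ 4 − 191 = -187 (mod 7).
    Reduce coefficients mod 7: 4·t ≡ 2 (mod 7).
    The inverse of 4 mod 7 is 2 (since 4·2 = 8 = 1·7 + 1), so t ≡ 2·2 = 4 ≡ 4 (mod 7).
    Then x = 191 + 228·4 = 1103, valid modulo lcm(228, 7) = 1596: x ≡ 1103 (mod 1596).
  Combine with x ≡ 4 (mod 5); new modulus lcm = 7980.
    Write x = 1103 + 1596·t and substitute into x ≡ 4 (mod 5): 1596·t ≡ 4 − 1103 = -1099 (mod 5).
    Reduce coefficients mod 5: 1·t ≡ 1 (mod 5).
    So t ≡ 1 (mod 5).
    Then x = 1103 + 1596·1 = 2699, valid modulo lcm(1596, 5) = 7980: x ≡ 2699 (mod 7980).
Verify against each original: 2699 mod 3 = 2, 2699 mod 19 = 1, 2699 mod 4 = 3, 2699 mod 7 = 4, 2699 mod 5 = 4.

x ≡ 2699 (mod 7980).


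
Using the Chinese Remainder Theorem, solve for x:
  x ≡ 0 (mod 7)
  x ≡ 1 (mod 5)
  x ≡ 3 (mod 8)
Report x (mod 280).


Moduli 7, 5, 8 are pairwise coprime; by CRT there is a unique solution modulo M = 7 · 5 · 8 = 280.
Solve pairwise, accumulating the modulus:
  Start with x ≡ 0 (mod 7).
  Combine with x ≡ 1 (mod 5): since gcd(7, 5) = 1, we get a unique residue mod 35.
    Write x = 0 + 7·t and substitute into x ≡ 1 (mod 5): 7·t ≡ 1 − 0 = 1 (mod 5).
    Reduce coefficients mod 5: 2·t ≡ 1 (mod 5).
    The inverse of 2 mod 5 is 3 (since 2·3 = 6 = 1·5 + 1), so t ≡ 3·1 = 3 ≡ 3 (mod 5).
    Then x = 0 + 7·3 = 21, valid modulo lcm(7, 5) = 35: x ≡ 21 (mod 35).
  Combine with x ≡ 3 (mod 8): since gcd(35, 8) = 1, we get a unique residue mod 280.
    Write x = 21 + 35·t and substitute into x ≡ 3 (mod 8): 35·t ≡ 3 − 21 = -18 (mod 8).
    Reduce coefficients mod 8: 3·t ≡ 6 (mod 8).
    The inverse of 3 mod 8 is 3 (since 3·3 = 9 = 1·8 + 1), so t ≡ 3·6 = 18 ≡ 2 (mod 8).
    Then x = 21 + 35·2 = 91, valid modulo lcm(35, 8) = 280: x ≡ 91 (mod 280).
Verify: 91 mod 7 = 0 ✓, 91 mod 5 = 1 ✓, 91 mod 8 = 3 ✓.

x ≡ 91 (mod 280).


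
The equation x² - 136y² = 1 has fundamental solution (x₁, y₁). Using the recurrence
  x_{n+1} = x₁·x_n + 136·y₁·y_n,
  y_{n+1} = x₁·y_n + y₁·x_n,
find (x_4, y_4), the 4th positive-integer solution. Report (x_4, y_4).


Step 1: Find the fundamental solution (x₁, y₁) of x² - 136y² = 1.
  Expand √136 as a continued fraction. a₀ = ⌊√136⌋ = 11; iterate m_{k+1} = d_k·a_k − m_k, d_{k+1} = (136 − m_{k+1}²)/d_k, a_{k+1} = ⌊(a₀ + m_{k+1})/d_{k+1}⌋ (starting m₀ = 0, d₀ = 1), with convergents p_k = a_k·p_{k-1} + p_{k-2}, q_k = a_k·q_{k-1} + q_{k-2} (p₋₁ = 1, q₋₁ = 0):
  k = 0: a₀ = 11; p₀/q₀ = 11/1; p₀² − 136·q₀² = 121 − 136 = -15.
  k = 1: m = 11, d = 15, a = ⌊(11 + 11)/15⌋ = 1; p/q = (1·11 + 1)/(1·1 + 0) = 12/1; p² − 136·q² = 144 − 136 = 8.
  k = 2: m = 4, d = 8, a = ⌊(11 + 4)/8⌋ = 1; p/q = (1·12 + 11)/(1·1 + 1) = 23/2; p² − 136·q² = 529 − 544 = -15.
  k = 3: m = 4, d = 15, a = ⌊(11 + 4)/15⌋ = 1; p/q = (1·23 + 12)/(1·2 + 1) = 35/3; p² − 136·q² = 1225 − 1224 = 1.
  The first convergent with p² − 136·q² = 1 gives the fundamental solution (x₁, y₁) = (35, 3).
Step 2: Apply the recurrence (x_{n+1}, y_{n+1}) = (x₁x_n + 136y₁y_n, x₁y_n + y₁x_n) repeatedly.
  From (x_1, y_1) = (35, 3): x_2 = 35·35 + 136·3·3 = 2449; y_2 = 35·3 + 3·35 = 210.
  From (x_2, y_2) = (2449, 210): x_3 = 35·2449 + 136·3·210 = 171395; y_3 = 35·210 + 3·2449 = 14697.
  From (x_3, y_3) = (171395, 14697): x_4 = 35·171395 + 136·3·14697 = 11995201; y_4 = 35·14697 + 3·171395 = 1028580.
Step 3: Verify x_4² - 136·y_4² = 143884847030401 - 143884847030400 = 1 (should be 1). ✓

(x_1, y_1) = (35, 3); (x_4, y_4) = (11995201, 1028580).


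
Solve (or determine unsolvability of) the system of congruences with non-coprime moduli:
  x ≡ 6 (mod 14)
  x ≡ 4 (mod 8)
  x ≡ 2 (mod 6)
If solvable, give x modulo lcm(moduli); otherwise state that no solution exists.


Moduli 14, 8, 6 are not pairwise coprime, so CRT works modulo lcm(m_i) when all pairwise compatibility conditions hold.
Pairwise compatibility: gcd(m_i, m_j) must divide a_i - a_j for every pair.
Merge one congruence at a time:
  Start: x ≡ 6 (mod 14).
  Combine with x ≡ 4 (mod 8): gcd(14, 8) = 2; 4 - 6 = -2, which IS divisible by 2, so compatible.
    Write x = 6 + 14·t and substitute into x ≡ 4 (mod 8): 14·t ≡ 4 − 6 = -2 (mod 8).
    Divide the congruence (and modulus) by g = 2: 7·t ≡ -1 (mod 4).
    Reduce coefficients mod 4: 3·t ≡ 3 (mod 4).
    The inverse of 3 mod 4 is 3 (since 3·3 = 9 = 2·4 + 1), so t ≡ 3·3 = 9 ≡ 1 (mod 4).
    Then x = 6 + 14·1 = 20, valid modulo lcm(14, 8) = 56: x ≡ 20 (mod 56).
  Combine with x ≡ 2 (mod 6): gcd(56, 6) = 2; 2 - 20 = -18, which IS divisible by 2, so compatible.
    Write x = 20 + 56·t and substitute into x ≡ 2 (mod 6): 56·t ≡ 2 − 20 = -18 (mod 6).
    Divide the congruence (and modulus) by g = 2: 28·t ≡ -9 (mod 3).
    Reduce coefficients mod 3: 1·t ≡ 0 (mod 3).
    So t ≡ 0 (mod 3).
    Then x = 20 + 56·0 = 20, valid modulo lcm(56, 6) = 168: x ≡ 20 (mod 168).
Verify: 20 mod 14 = 6, 20 mod 8 = 4, 20 mod 6 = 2.

x ≡ 20 (mod 168).


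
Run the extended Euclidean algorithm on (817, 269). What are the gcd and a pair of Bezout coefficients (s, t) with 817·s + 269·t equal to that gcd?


Euclidean algorithm on (817, 269) — divide until remainder is 0:
  817 = 3 · 269 + 10
  269 = 26 · 10 + 9
  10 = 1 · 9 + 1
  9 = 9 · 1 + 0
gcd(817, 269) = 1.
Track Bezout coefficients alongside the remainders: start with r₀ = 817 = a·1 + b·0 (s = 1, t = 0) and r₁ = 269 = a·0 + b·1 (s = 0, t = 1); each new remainder r_{k+1} = r_{k-1} − q_k·r_k inherits s_{k+1} = s_{k-1} − q_k·s_k, t_{k+1} = t_{k-1} − q_k·t_k, so r_k = a·s_k + b·t_k at every step:
  q = 3: r = 10, s = 1 − 3·0 = 1, t = 0 − 3·1 = -3  (check: 817·1 + 269·(-3) = 10)
  q = 26: r = 9, s = 0 − 26·1 = -26, t = 1 − 26·(-3) = 79  (check: 817·(-26) + 269·79 = 9)
  q = 1: r = 1, s = 1 − 1·(-26) = 27, t = -3 − 1·79 = -82  (check: 817·27 + 269·(-82) = 1)
The row with r = 1 (the gcd) gives the Bezout coefficients s = 27, t = -82.
Result: 817 · (27) + 269 · (-82) = 1.

gcd(817, 269) = 1; s = 27, t = -82 (check: 817·27 + 269·(-82) = 1).


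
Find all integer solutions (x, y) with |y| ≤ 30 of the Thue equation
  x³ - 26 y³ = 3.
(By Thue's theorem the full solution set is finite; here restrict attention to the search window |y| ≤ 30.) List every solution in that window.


The equation is x³ - 26y³ = 3. For fixed y, x³ = 26·y³ + 3, so a solution requires the RHS to be a perfect cube.
Strategy: iterate y from -30 to 30, compute RHS = 26·y³ + 3, and check whether it is a (positive or negative) perfect cube.
Check small values of y:
  y = 0: RHS = 3 is not a perfect cube.
  y = 1: RHS = 29 is not a perfect cube.
  y = -1: RHS = -23 is not a perfect cube.
  y = 2: RHS = 211 is not a perfect cube.
  y = -2: RHS = -205 is not a perfect cube.
  y = 3: RHS = 705 is not a perfect cube.
  y = -3: RHS = -699 is not a perfect cube.
Continuing the search up to |y| = 30 finds no solutions either.
No (x, y) in the scanned range satisfies the equation.

No integer solutions with |y| ≤ 30.


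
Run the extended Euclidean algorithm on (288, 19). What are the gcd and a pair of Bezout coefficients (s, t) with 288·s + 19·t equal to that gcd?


Euclidean algorithm on (288, 19) — divide until remainder is 0:
  288 = 15 · 19 + 3
  19 = 6 · 3 + 1
  3 = 3 · 1 + 0
gcd(288, 19) = 1.
Track Bezout coefficients alongside the remainders: start with r₀ = 288 = a·1 + b·0 (s = 1, t = 0) and r₁ = 19 = a·0 + b·1 (s = 0, t = 1); each new remainder r_{k+1} = r_{k-1} − q_k·r_k inherits s_{k+1} = s_{k-1} − q_k·s_k, t_{k+1} = t_{k-1} − q_k·t_k, so r_k = a·s_k + b·t_k at every step:
  q = 15: r = 3, s = 1 − 15·0 = 1, t = 0 − 15·1 = -15  (check: 288·1 + 19·(-15) = 3)
  q = 6: r = 1, s = 0 − 6·1 = -6, t = 1 − 6·(-15) = 91  (check: 288·(-6) + 19·91 = 1)
The row with r = 1 (the gcd) gives the Bezout coefficients s = -6, t = 91.
Result: 288 · (-6) + 19 · (91) = 1.

gcd(288, 19) = 1; s = -6, t = 91 (check: 288·(-6) + 19·91 = 1).


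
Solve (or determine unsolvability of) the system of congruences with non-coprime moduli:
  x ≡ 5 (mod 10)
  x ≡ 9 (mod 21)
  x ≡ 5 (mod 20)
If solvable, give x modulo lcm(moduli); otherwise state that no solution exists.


Moduli 10, 21, 20 are not pairwise coprime, so CRT works modulo lcm(m_i) when all pairwise compatibility conditions hold.
Pairwise compatibility: gcd(m_i, m_j) must divide a_i - a_j for every pair.
Merge one congruence at a time:
  Start: x ≡ 5 (mod 10).
  Combine with x ≡ 9 (mod 21): gcd(10, 21) = 1; 9 - 5 = 4, which IS divisible by 1, so compatible.
    Write x = 5 + 10·t and substitute into x ≡ 9 (mod 21): 10·t ≡ 9 − 5 = 4 (mod 21).
    The inverse of 10 mod 21 is 19 (since 10·19 = 190 = 9·21 + 1), so t ≡ 19·4 = 76 ≡ 13 (mod 21).
    Then x = 5 + 10·13 = 135, valid modulo lcm(10, 21) = 210: x ≡ 135 (mod 210).
  Combine with x ≡ 5 (mod 20): gcd(210, 20) = 10; 5 - 135 = -130, which IS divisible by 10, so compatible.
    Write x = 135 + 210·t and substitute into x ≡ 5 (mod 20): 210·t ≡ 5 − 135 = -130 (mod 20).
    Divide the congruence (and modulus) by g = 10: 21·t ≡ -13 (mod 2).
    Reduce coefficients mod 2: 1·t ≡ 1 (mod 2).
    So t ≡ 1 (mod 2).
    Then x = 135 + 210·1 = 345, valid modulo lcm(210, 20) = 420: x ≡ 345 (mod 420).
Verify: 345 mod 10 = 5, 345 mod 21 = 9, 345 mod 20 = 5.

x ≡ 345 (mod 420).


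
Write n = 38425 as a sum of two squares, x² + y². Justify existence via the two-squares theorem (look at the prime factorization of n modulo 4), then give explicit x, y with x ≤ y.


Step 1: Factor n = 38425 = 5^2 · 29 · 53.
Step 2: Check the mod-4 condition on each prime factor: 5 ≡ 1 (mod 4), exponent 2; 29 ≡ 1 (mod 4), exponent 1; 53 ≡ 1 (mod 4), exponent 1.
All primes ≡ 3 (mod 4) appear to even exponent (or don't appear), so by the two-squares theorem n IS expressible as a sum of two squares.
Step 3: Build a representation. Group n = k² · m with k = 5 and m = 29 · 53 = 1537 (a product of primes ≡ 1 (mod 4)); a representation of m scales to one of n via (k·x)² + (k·y)² = k²(x² + y²). Each prime p ≡ 1 (mod 4) is itself a sum of two squares; find a² by testing p − a² for a perfect square:
  29: 29 − 1² = 28, 29 − 2² = 25 = 5² ⇒ 29 = 2² + 5².
  53: 53 − 1² = 52, 53 − 2² = 49 = 7² ⇒ 53 = 2² + 7².
  Combine using the Brahmagupta–Fibonacci identity (a² + b²)(c² + d²) = (ac − bd)² + (ad + bc)² = (ac + bd)² + (ad − bc)²:
  29 · 53 = 1537: from (2² + 5²)(2² + 7²), take (2·2 − 5·7, 2·7 + 5·2) = (4 − 35, 14 + 10) = (-31, 24); dropping signs (only squares matter) gives (31, 24); check 31² + 24² = 961 + 576 = 1537 ✓.
  Scale by k = 5: (5·31, 5·24) = (155, 120).
Step 4: Order so x ≤ y and verify: 120² + 155² = 14400 + 24025 = 38425 = n. ✓

n = 38425 = 120² + 155² (one valid representation with x ≤ y).


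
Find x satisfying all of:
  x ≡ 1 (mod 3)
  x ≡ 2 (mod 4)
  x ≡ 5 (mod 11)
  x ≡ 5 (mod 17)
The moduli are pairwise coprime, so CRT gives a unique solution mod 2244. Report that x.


Product of moduli M = 3 · 4 · 11 · 17 = 2244.
Merge one congruence at a time:
  Start: x ≡ 1 (mod 3).
  Combine with x ≡ 2 (mod 4); new modulus lcm = 12.
    Write x = 1 + 3·t and substitute into x ≡ 2 (mod 4): 3·t ≡ 2 − 1 = 1 (mod 4).
    The inverse of 3 mod 4 is 3 (since 3·3 = 9 = 2·4 + 1), so t ≡ 3·1 = 3 ≡ 3 (mod 4).
    Then x = 1 + 3·3 = 10, valid modulo lcm(3, 4) = 12: x ≡ 10 (mod 12).
  Combine with x ≡ 5 (mod 11); new modulus lcm = 132.
    Write x = 10 + 12·t and substitute into x ≡ 5 (mod 11): 12·t ≡ 5 − 10 = -5 (mod 11).
    Reduce coefficients mod 11: 1·t ≡ 6 (mod 11).
    So t ≡ 6 (mod 11).
    Then x = 10 + 12·6 = 82, valid modulo lcm(12, 11) = 132: x ≡ 82 (mod 132).
  Combine with x ≡ 5 (mod 17); new modulus lcm = 2244.
    Write x = 82 + 132·t and substitute into x ≡ 5 (mod 17): 132·t ≡ 5 − 82 = -77 (mod 17).
    Reduce coefficients mod 17: 13·t ≡ 8 (mod 17).
    The inverse of 13 mod 17 is 4 (since 13·4 = 52 = 3·17 + 1), so t ≡ 4·8 = 32 ≡ 15 (mod 17).
    Then x = 82 + 132·15 = 2062, valid modulo lcm(132, 17) = 2244: x ≡ 2062 (mod 2244).
Verify against each original: 2062 mod 3 = 1, 2062 mod 4 = 2, 2062 mod 11 = 5, 2062 mod 17 = 5.

x ≡ 2062 (mod 2244).


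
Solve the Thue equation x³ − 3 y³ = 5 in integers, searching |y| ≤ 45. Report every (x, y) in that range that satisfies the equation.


The equation is x³ - 3y³ = 5. For fixed y, x³ = 3·y³ + 5, so a solution requires the RHS to be a perfect cube.
Strategy: iterate y from -45 to 45, compute RHS = 3·y³ + 5, and check whether it is a (positive or negative) perfect cube.
Check small values of y:
  y = 0: RHS = 5 is not a perfect cube.
  y = 1: RHS = 8 = (2)³ ⇒ x = 2 works.
  y = -1: RHS = 2 is not a perfect cube.
  y = 2: RHS = 29 is not a perfect cube.
  y = -2: RHS = -19 is not a perfect cube.
  y = 3: RHS = 86 is not a perfect cube.
  y = -3: RHS = -76 is not a perfect cube.
Continuing the search up to |y| = 45 finds no further solutions beyond those listed.
Collected solutions: (2, 1).

Solutions (with |y| ≤ 45): (2, 1).


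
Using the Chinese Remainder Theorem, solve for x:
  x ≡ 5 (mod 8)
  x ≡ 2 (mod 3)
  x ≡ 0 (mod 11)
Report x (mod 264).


Moduli 8, 3, 11 are pairwise coprime; by CRT there is a unique solution modulo M = 8 · 3 · 11 = 264.
Solve pairwise, accumulating the modulus:
  Start with x ≡ 5 (mod 8).
  Combine with x ≡ 2 (mod 3): since gcd(8, 3) = 1, we get a unique residue mod 24.
    Write x = 5 + 8·t and substitute into x ≡ 2 (mod 3): 8·t ≡ 2 − 5 = -3 (mod 3).
    Reduce coefficients mod 3: 2·t ≡ 0 (mod 3).
    The inverse of 2 mod 3 is 2 (since 2·2 = 4 = 1·3 + 1), so t ≡ 2·0 = 0 ≡ 0 (mod 3).
    Then x = 5 + 8·0 = 5, valid modulo lcm(8, 3) = 24: x ≡ 5 (mod 24).
  Combine with x ≡ 0 (mod 11): since gcd(24, 11) = 1, we get a unique residue mod 264.
    Write x = 5 + 24·t and substitute into x ≡ 0 (mod 11): 24·t ≡ 0 − 5 = -5 (mod 11).
    Reduce coefficients mod 11: 2·t ≡ 6 (mod 11).
    The inverse of 2 mod 11 is 6 (since 2·6 = 12 = 1·11 + 1), so t ≡ 6·6 = 36 ≡ 3 (mod 11).
    Then x = 5 + 24·3 = 77, valid modulo lcm(24, 11) = 264: x ≡ 77 (mod 264).
Verify: 77 mod 8 = 5 ✓, 77 mod 3 = 2 ✓, 77 mod 11 = 0 ✓.

x ≡ 77 (mod 264).


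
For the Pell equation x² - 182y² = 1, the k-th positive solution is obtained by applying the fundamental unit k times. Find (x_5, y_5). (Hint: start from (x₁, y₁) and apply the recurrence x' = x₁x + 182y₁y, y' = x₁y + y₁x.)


Step 1: Find the fundamental solution (x₁, y₁) of x² - 182y² = 1.
  Expand √182 as a continued fraction. a₀ = ⌊√182⌋ = 13; iterate m_{k+1} = d_k·a_k − m_k, d_{k+1} = (182 − m_{k+1}²)/d_k, a_{k+1} = ⌊(a₀ + m_{k+1})/d_{k+1}⌋ (starting m₀ = 0, d₀ = 1), with convergents p_k = a_k·p_{k-1} + p_{k-2}, q_k = a_k·q_{k-1} + q_{k-2} (p₋₁ = 1, q₋₁ = 0):
  k = 0: a₀ = 13; p₀/q₀ = 13/1; p₀² − 182·q₀² = 169 − 182 = -13.
  k = 1: m = 13, d = 13, a = ⌊(13 + 13)/13⌋ = 2; p/q = (2·13 + 1)/(2·1 + 0) = 27/2; p² − 182·q² = 729 − 728 = 1.
  The first convergent with p² − 182·q² = 1 gives the fundamental solution (x₁, y₁) = (27, 2).
Step 2: Apply the recurrence (x_{n+1}, y_{n+1}) = (x₁x_n + 182y₁y_n, x₁y_n + y₁x_n) repeatedly.
  From (x_1, y_1) = (27, 2): x_2 = 27·27 + 182·2·2 = 1457; y_2 = 27·2 + 2·27 = 108.
  From (x_2, y_2) = (1457, 108): x_3 = 27·1457 + 182·2·108 = 78651; y_3 = 27·108 + 2·1457 = 5830.
  From (x_3, y_3) = (78651, 5830): x_4 = 27·78651 + 182·2·5830 = 4245697; y_4 = 27·5830 + 2·78651 = 314712.
  From (x_4, y_4) = (4245697, 314712): x_5 = 27·4245697 + 182·2·314712 = 229188987; y_5 = 27·314712 + 2·4245697 = 16988618.
Step 3: Verify x_5² - 182·y_5² = 52527591762086169 - 52527591762086168 = 1 (should be 1). ✓

(x_1, y_1) = (27, 2); (x_5, y_5) = (229188987, 16988618).


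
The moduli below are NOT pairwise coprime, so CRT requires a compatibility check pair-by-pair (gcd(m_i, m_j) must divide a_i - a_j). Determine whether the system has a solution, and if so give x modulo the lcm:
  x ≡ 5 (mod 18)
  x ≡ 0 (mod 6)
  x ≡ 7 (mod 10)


Moduli 18, 6, 10 are not pairwise coprime, so CRT works modulo lcm(m_i) when all pairwise compatibility conditions hold.
Pairwise compatibility: gcd(m_i, m_j) must divide a_i - a_j for every pair.
Merge one congruence at a time:
  Start: x ≡ 5 (mod 18).
  Combine with x ≡ 0 (mod 6): gcd(18, 6) = 6, and 0 - 5 = -5 is NOT divisible by 6.
    ⇒ system is inconsistent (no integer solution).

No solution (the system is inconsistent).


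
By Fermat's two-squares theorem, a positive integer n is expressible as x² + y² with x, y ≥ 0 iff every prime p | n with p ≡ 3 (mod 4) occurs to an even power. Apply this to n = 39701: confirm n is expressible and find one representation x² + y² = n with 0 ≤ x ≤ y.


Step 1: Factor n = 39701 = 29 · 37^2.
Step 2: Check the mod-4 condition on each prime factor: 29 ≡ 1 (mod 4), exponent 1; 37 ≡ 1 (mod 4), exponent 2.
All primes ≡ 3 (mod 4) appear to even exponent (or don't appear), so by the two-squares theorem n IS expressible as a sum of two squares.
Step 3: Build a representation. Here n = 29 · 37 · 37 is a product of primes ≡ 1 (mod 4). Each prime p ≡ 1 (mod 4) is itself a sum of two squares; find a² by testing p − a² for a perfect square:
  29: 29 − 1² = 28, 29 − 2² = 25 = 5² ⇒ 29 = 2² + 5².
  37: 37 − 1² = 36 = 6² ⇒ 37 = 1² + 6².
  Combine using the Brahmagupta–Fibonacci identity (a² + b²)(c² + d²) = (ac − bd)² + (ad + bc)² = (ac + bd)² + (ad − bc)²:
  29 · 37 = 1073: from (2² + 5²)(1² + 6²), take (2·1 − 5·6, 2·6 + 5·1) = (2 − 30, 12 + 5) = (-28, 17); dropping signs (only squares matter) gives (28, 17); check 28² + 17² = 784 + 289 = 1073 ✓.
  1073 · 37 = 39701: from (28² + 17²)(1² + 6²), take (28·1 − 17·6, 28·6 + 17·1) = (28 − 102, 168 + 17) = (-74, 185); dropping signs (only squares matter) gives (74, 185); check 74² + 185² = 5476 + 34225 = 39701 ✓.
Step 4: Order so x ≤ y and verify: 74² + 185² = 5476 + 34225 = 39701 = n. ✓

n = 39701 = 74² + 185² (one valid representation with x ≤ y).


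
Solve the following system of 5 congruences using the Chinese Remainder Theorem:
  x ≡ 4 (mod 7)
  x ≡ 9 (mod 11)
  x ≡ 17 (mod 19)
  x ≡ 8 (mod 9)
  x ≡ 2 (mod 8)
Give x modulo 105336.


Product of moduli M = 7 · 11 · 19 · 9 · 8 = 105336.
Merge one congruence at a time:
  Start: x ≡ 4 (mod 7).
  Combine with x ≡ 9 (mod 11); new modulus lcm = 77.
    Write x = 4 + 7·t and substitute into x ≡ 9 (mod 11): 7·t ≡ 9 − 4 = 5 (mod 11).
    The inverse of 7 mod 11 is 8 (since 7·8 = 56 = 5·11 + 1), so t ≡ 8·5 = 40 ≡ 7 (mod 11).
    Then x = 4 + 7·7 = 53, valid modulo lcm(7, 11) = 77: x ≡ 53 (mod 77).
  Combine with x ≡ 17 (mod 19); new modulus lcm = 1463.
    Write x = 53 + 77·t and substitute into x ≡ 17 (mod 19): 77·t ≡ 17 − 53 = -36 (mod 19).
    Reduce coefficients mod 19: 1·t ≡ 2 (mod 19).
    So t ≡ 2 (mod 19).
    Then x = 53 + 77·2 = 207, valid modulo lcm(77, 19) = 1463: x ≡ 207 (mod 1463).
  Combine with x ≡ 8 (mod 9); new modulus lcm = 13167.
    Write x = 207 + 1463·t and substitute into x ≡ 8 (mod 9): 1463·t ≡ 8 − 207 = -199 (mod 9).
    Reduce coefficients mod 9: 5·t ≡ 8 (mod 9).
    The inverse of 5 mod 9 is 2 (since 5·2 = 10 = 1·9 + 1), so t ≡ 2·8 = 16 ≡ 7 (mod 9).
    Then x = 207 + 1463·7 = 10448, valid modulo lcm(1463, 9) = 13167: x ≡ 10448 (mod 13167).
  Combine with x ≡ 2 (mod 8); new modulus lcm = 105336.
    Write x = 10448 + 13167·t and substitute into x ≡ 2 (mod 8): 13167·t ≡ 2 − 10448 = -10446 (mod 8).
    Reduce coefficients mod 8: 7·t ≡ 2 (mod 8).
    The inverse of 7 mod 8 is 7 (since 7·7 = 49 = 6·8 + 1), so t ≡ 7·2 = 14 ≡ 6 (mod 8).
    Then x = 10448 + 13167·6 = 89450, valid modulo lcm(13167, 8) = 105336: x ≡ 89450 (mod 105336).
Verify against each original: 89450 mod 7 = 4, 89450 mod 11 = 9, 89450 mod 19 = 17, 89450 mod 9 = 8, 89450 mod 8 = 2.

x ≡ 89450 (mod 105336).


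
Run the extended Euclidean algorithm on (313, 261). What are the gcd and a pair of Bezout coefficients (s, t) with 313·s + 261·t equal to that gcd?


Euclidean algorithm on (313, 261) — divide until remainder is 0:
  313 = 1 · 261 + 52
  261 = 5 · 52 + 1
  52 = 52 · 1 + 0
gcd(313, 261) = 1.
Track Bezout coefficients alongside the remainders: start with r₀ = 313 = a·1 + b·0 (s = 1, t = 0) and r₁ = 261 = a·0 + b·1 (s = 0, t = 1); each new remainder r_{k+1} = r_{k-1} − q_k·r_k inherits s_{k+1} = s_{k-1} − q_k·s_k, t_{k+1} = t_{k-1} − q_k·t_k, so r_k = a·s_k + b·t_k at every step:
  q = 1: r = 52, s = 1 − 1·0 = 1, t = 0 − 1·1 = -1  (check: 313·1 + 261·(-1) = 52)
  q = 5: r = 1, s = 0 − 5·1 = -5, t = 1 − 5·(-1) = 6  (check: 313·(-5) + 261·6 = 1)
The row with r = 1 (the gcd) gives the Bezout coefficients s = -5, t = 6.
Result: 313 · (-5) + 261 · (6) = 1.

gcd(313, 261) = 1; s = -5, t = 6 (check: 313·(-5) + 261·6 = 1).


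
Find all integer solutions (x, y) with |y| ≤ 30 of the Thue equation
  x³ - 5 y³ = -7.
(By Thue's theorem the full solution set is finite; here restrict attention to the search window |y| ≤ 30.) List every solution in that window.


The equation is x³ - 5y³ = -7. For fixed y, x³ = 5·y³ − 7, so a solution requires the RHS to be a perfect cube.
Strategy: iterate y from -30 to 30, compute RHS = 5·y³ − 7, and check whether it is a (positive or negative) perfect cube.
Check small values of y:
  y = 0: RHS = -7 is not a perfect cube.
  y = 1: RHS = -2 is not a perfect cube.
  y = -1: RHS = -12 is not a perfect cube.
  y = 2: RHS = 33 is not a perfect cube.
  y = -2: RHS = -47 is not a perfect cube.
  y = 3: RHS = 128 is not a perfect cube.
  y = -3: RHS = -142 is not a perfect cube.
Continuing the search up to |y| = 30 finds no solutions either.
No (x, y) in the scanned range satisfies the equation.

No integer solutions with |y| ≤ 30.


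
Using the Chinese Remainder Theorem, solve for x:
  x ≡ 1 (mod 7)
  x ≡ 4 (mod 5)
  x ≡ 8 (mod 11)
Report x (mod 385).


Moduli 7, 5, 11 are pairwise coprime; by CRT there is a unique solution modulo M = 7 · 5 · 11 = 385.
Solve pairwise, accumulating the modulus:
  Start with x ≡ 1 (mod 7).
  Combine with x ≡ 4 (mod 5): since gcd(7, 5) = 1, we get a unique residue mod 35.
    Write x = 1 + 7·t and substitute into x ≡ 4 (mod 5): 7·t ≡ 4 − 1 = 3 (mod 5).
    Reduce coefficients mod 5: 2·t ≡ 3 (mod 5).
    The inverse of 2 mod 5 is 3 (since 2·3 = 6 = 1·5 + 1), so t ≡ 3·3 = 9 ≡ 4 (mod 5).
    Then x = 1 + 7·4 = 29, valid modulo lcm(7, 5) = 35: x ≡ 29 (mod 35).
  Combine with x ≡ 8 (mod 11): since gcd(35, 11) = 1, we get a unique residue mod 385.
    Write x = 29 + 35·t and substitute into x ≡ 8 (mod 11): 35·t ≡ 8 − 29 = -21 (mod 11).
    Reduce coefficients mod 11: 2·t ≡ 1 (mod 11).
    The inverse of 2 mod 11 is 6 (since 2·6 = 12 = 1·11 + 1), so t ≡ 6·1 = 6 ≡ 6 (mod 11).
    Then x = 29 + 35·6 = 239, valid modulo lcm(35, 11) = 385: x ≡ 239 (mod 385).
Verify: 239 mod 7 = 1 ✓, 239 mod 5 = 4 ✓, 239 mod 11 = 8 ✓.

x ≡ 239 (mod 385).


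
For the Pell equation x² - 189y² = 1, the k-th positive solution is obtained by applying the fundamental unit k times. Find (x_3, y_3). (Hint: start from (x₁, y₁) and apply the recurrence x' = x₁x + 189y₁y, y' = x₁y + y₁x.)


Step 1: Find the fundamental solution (x₁, y₁) of x² - 189y² = 1.
  Expand √189 as a continued fraction. a₀ = ⌊√189⌋ = 13; iterate m_{k+1} = d_k·a_k − m_k, d_{k+1} = (189 − m_{k+1}²)/d_k, a_{k+1} = ⌊(a₀ + m_{k+1})/d_{k+1}⌋ (starting m₀ = 0, d₀ = 1), with convergents p_k = a_k·p_{k-1} + p_{k-2}, q_k = a_k·q_{k-1} + q_{k-2} (p₋₁ = 1, q₋₁ = 0):
  k = 0: a₀ = 13; p₀/q₀ = 13/1; p₀² − 189·q₀² = 169 − 189 = -20.
  k = 1: m = 13, d = 20, a = ⌊(13 + 13)/20⌋ = 1; p/q = (1·13 + 1)/(1·1 + 0) = 14/1; p² − 189·q² = 196 − 189 = 7.
  k = 2: m = 7, d = 7, a = ⌊(13 + 7)/7⌋ = 2; p/q = (2·14 + 13)/(2·1 + 1) = 41/3; p² − 189·q² = 1681 − 1701 = -20.
  k = 3: m = 7, d = 20, a = ⌊(13 + 7)/20⌋ = 1; p/q = (1·41 + 14)/(1·3 + 1) = 55/4; p² − 189·q² = 3025 − 3024 = 1.
  The first convergent with p² − 189·q² = 1 gives the fundamental solution (x₁, y₁) = (55, 4).
Step 2: Apply the recurrence (x_{n+1}, y_{n+1}) = (x₁x_n + 189y₁y_n, x₁y_n + y₁x_n) repeatedly.
  From (x_1, y_1) = (55, 4): x_2 = 55·55 + 189·4·4 = 6049; y_2 = 55·4 + 4·55 = 440.
  From (x_2, y_2) = (6049, 440): x_3 = 55·6049 + 189·4·440 = 665335; y_3 = 55·440 + 4·6049 = 48396.
Step 3: Verify x_3² - 189·y_3² = 442670662225 - 442670662224 = 1 (should be 1). ✓

(x_1, y_1) = (55, 4); (x_3, y_3) = (665335, 48396).


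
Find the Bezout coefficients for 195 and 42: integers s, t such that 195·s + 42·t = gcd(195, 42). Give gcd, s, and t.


Euclidean algorithm on (195, 42) — divide until remainder is 0:
  195 = 4 · 42 + 27
  42 = 1 · 27 + 15
  27 = 1 · 15 + 12
  15 = 1 · 12 + 3
  12 = 4 · 3 + 0
gcd(195, 42) = 3.
Track Bezout coefficients alongside the remainders: start with r₀ = 195 = a·1 + b·0 (s = 1, t = 0) and r₁ = 42 = a·0 + b·1 (s = 0, t = 1); each new remainder r_{k+1} = r_{k-1} − q_k·r_k inherits s_{k+1} = s_{k-1} − q_k·s_k, t_{k+1} = t_{k-1} − q_k·t_k, so r_k = a·s_k + b·t_k at every step:
  q = 4: r = 27, s = 1 − 4·0 = 1, t = 0 − 4·1 = -4  (check: 195·1 + 42·(-4) = 27)
  q = 1: r = 15, s = 0 − 1·1 = -1, t = 1 − 1·(-4) = 5  (check: 195·(-1) + 42·5 = 15)
  q = 1: r = 12, s = 1 − 1·(-1) = 2, t = -4 − 1·5 = -9  (check: 195·2 + 42·(-9) = 12)
  q = 1: r = 3, s = -1 − 1·2 = -3, t = 5 − 1·(-9) = 14  (check: 195·(-3) + 42·14 = 3)
The row with r = 3 (the gcd) gives the Bezout coefficients s = -3, t = 14.
Result: 195 · (-3) + 42 · (14) = 3.

gcd(195, 42) = 3; s = -3, t = 14 (check: 195·(-3) + 42·14 = 3).


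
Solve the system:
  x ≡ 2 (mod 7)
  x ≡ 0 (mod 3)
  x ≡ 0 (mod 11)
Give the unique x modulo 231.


Moduli 7, 3, 11 are pairwise coprime; by CRT there is a unique solution modulo M = 7 · 3 · 11 = 231.
Solve pairwise, accumulating the modulus:
  Start with x ≡ 2 (mod 7).
  Combine with x ≡ 0 (mod 3): since gcd(7, 3) = 1, we get a unique residue mod 21.
    Write x = 2 + 7·t and substitute into x ≡ 0 (mod 3): 7·t ≡ 0 − 2 = -2 (mod 3).
    Reduce coefficients mod 3: 1·t ≡ 1 (mod 3).
    So t ≡ 1 (mod 3).
    Then x = 2 + 7·1 = 9, valid modulo lcm(7, 3) = 21: x ≡ 9 (mod 21).
  Combine with x ≡ 0 (mod 11): since gcd(21, 11) = 1, we get a unique residue mod 231.
    Write x = 9 + 21·t and substitute into x ≡ 0 (mod 11): 21·t ≡ 0 − 9 = -9 (mod 11).
    Reduce coefficients mod 11: 10·t ≡ 2 (mod 11).
    The inverse of 10 mod 11 is 10 (since 10·10 = 100 = 9·11 + 1), so t ≡ 10·2 = 20 ≡ 9 (mod 11).
    Then x = 9 + 21·9 = 198, valid modulo lcm(21, 11) = 231: x ≡ 198 (mod 231).
Verify: 198 mod 7 = 2 ✓, 198 mod 3 = 0 ✓, 198 mod 11 = 0 ✓.

x ≡ 198 (mod 231).
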